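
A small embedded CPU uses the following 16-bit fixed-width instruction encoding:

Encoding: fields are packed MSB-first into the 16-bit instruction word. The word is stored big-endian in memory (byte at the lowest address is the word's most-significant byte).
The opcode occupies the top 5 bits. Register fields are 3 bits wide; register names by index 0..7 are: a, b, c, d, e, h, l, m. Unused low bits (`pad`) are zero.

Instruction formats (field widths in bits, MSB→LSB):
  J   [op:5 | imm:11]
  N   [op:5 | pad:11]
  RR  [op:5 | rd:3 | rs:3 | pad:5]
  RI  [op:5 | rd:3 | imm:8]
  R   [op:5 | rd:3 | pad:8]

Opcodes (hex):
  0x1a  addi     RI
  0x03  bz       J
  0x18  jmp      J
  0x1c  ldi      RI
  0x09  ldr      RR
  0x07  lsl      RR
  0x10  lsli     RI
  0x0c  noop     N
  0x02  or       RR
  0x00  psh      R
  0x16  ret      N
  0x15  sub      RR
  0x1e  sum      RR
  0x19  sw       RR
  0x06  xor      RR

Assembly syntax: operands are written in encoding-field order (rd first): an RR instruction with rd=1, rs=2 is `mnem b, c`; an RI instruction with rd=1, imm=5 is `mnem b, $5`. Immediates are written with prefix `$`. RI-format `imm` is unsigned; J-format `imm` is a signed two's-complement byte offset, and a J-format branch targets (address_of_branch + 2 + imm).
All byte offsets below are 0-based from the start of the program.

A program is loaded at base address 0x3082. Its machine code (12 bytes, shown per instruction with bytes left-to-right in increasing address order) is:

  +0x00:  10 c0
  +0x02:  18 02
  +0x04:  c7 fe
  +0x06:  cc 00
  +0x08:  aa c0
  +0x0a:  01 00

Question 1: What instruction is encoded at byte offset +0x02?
off 0x02: read 18 02 as big → 0x1802
  opcode bits[15:11]=0x3: bz/J
  imm: (w>>0)&0x7ff=0x2 → $2

bz $2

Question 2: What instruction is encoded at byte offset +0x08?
sub c, l

off 0x08: read aa c0 as big → 0xaac0
  top 5b → 0x15 → sub [RR]
  rd: (w>>8)&0x7=0x2 → c
  rs: (w>>5)&0x7=0x6 → l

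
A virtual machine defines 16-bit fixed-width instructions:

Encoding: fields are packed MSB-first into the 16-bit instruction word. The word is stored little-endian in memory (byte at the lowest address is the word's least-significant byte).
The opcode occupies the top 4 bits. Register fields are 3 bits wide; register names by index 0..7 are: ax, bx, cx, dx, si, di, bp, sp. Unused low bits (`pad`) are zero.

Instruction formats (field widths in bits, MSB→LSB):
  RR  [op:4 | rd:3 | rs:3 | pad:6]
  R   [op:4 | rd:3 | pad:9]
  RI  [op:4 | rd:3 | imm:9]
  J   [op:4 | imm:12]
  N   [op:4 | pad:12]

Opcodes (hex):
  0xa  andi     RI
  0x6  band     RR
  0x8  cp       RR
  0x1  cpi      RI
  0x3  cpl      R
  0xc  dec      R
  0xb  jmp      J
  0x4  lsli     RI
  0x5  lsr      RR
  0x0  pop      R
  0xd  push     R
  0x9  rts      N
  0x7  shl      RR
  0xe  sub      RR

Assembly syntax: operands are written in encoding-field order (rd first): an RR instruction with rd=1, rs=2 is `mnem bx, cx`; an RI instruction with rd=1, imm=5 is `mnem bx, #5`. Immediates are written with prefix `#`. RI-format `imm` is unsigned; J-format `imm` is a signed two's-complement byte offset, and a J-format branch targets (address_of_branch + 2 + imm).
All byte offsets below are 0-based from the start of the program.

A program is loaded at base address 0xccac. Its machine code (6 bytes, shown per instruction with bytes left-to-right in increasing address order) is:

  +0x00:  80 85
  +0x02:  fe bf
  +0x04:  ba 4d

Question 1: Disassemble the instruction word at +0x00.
off 0x00: read 80 85 as little → 0x8580
  top 4b → 0x8 → cp [RR]
  rd@[11:9]=0x2 ⇒ cx
  rs@[8:6]=0x6 ⇒ bp

cp cx, bp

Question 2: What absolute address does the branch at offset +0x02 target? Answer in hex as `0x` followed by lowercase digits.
0xccae

+0x02: fe bf ⇒ word 0xbffe (little)
  opcode bits[15:12]=0xb: jmp/J
  imm: (w>>0)&0xfff=0xffe (s12→-2) → #-2
  target = base 0xccac + off 0x02 + 2 + imm -2 = 0xccae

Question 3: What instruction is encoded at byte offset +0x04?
lsli bp, #442

+0x04: ba 4d ⇒ word 0x4dba (little)
  opcode bits[15:12]=0x4: lsli/RI
  [11:9] rd=6 = bp
  [8:0] imm=442 = #442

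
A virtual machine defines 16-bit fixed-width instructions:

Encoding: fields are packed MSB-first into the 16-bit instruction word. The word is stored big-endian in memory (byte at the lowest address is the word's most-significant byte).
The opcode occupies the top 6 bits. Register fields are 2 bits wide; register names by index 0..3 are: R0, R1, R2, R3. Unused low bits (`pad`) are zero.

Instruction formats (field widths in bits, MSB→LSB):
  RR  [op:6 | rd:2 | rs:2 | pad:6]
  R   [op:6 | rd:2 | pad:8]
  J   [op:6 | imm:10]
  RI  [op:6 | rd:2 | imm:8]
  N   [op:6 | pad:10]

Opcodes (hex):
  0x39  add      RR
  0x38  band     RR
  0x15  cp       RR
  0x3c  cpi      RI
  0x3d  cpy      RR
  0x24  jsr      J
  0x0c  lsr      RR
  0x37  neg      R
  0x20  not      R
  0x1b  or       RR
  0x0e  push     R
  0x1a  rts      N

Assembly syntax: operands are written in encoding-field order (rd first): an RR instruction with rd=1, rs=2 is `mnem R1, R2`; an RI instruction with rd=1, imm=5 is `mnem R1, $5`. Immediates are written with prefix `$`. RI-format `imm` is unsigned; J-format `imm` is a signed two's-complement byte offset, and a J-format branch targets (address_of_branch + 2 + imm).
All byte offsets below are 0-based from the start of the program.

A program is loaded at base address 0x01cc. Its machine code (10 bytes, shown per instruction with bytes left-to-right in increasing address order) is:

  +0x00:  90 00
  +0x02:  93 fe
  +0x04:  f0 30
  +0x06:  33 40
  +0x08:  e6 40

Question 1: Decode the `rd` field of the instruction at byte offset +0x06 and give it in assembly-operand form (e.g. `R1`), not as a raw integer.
[06] 33 40 → 0x3340
  opcode bits[15:10]=0xc: lsr/RR
  rd@[9:8]=0x3 ⇒ R3
  rs@[7:6]=0x1 ⇒ R1

R3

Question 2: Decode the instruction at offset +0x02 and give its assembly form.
jsr $-2

[02] 93 fe → 0x93fe
  opcode bits[15:10]=0x24: jsr/J
  imm: (w>>0)&0x3ff=0x3fe (s10→-2) → $-2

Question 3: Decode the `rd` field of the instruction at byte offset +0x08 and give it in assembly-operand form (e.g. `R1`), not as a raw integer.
+0x08: e6 40 ⇒ word 0xe640 (big)
  top 6b → 0x39 → add [RR]
  rd@[9:8]=0x2 ⇒ R2
  rs@[7:6]=0x1 ⇒ R1

R2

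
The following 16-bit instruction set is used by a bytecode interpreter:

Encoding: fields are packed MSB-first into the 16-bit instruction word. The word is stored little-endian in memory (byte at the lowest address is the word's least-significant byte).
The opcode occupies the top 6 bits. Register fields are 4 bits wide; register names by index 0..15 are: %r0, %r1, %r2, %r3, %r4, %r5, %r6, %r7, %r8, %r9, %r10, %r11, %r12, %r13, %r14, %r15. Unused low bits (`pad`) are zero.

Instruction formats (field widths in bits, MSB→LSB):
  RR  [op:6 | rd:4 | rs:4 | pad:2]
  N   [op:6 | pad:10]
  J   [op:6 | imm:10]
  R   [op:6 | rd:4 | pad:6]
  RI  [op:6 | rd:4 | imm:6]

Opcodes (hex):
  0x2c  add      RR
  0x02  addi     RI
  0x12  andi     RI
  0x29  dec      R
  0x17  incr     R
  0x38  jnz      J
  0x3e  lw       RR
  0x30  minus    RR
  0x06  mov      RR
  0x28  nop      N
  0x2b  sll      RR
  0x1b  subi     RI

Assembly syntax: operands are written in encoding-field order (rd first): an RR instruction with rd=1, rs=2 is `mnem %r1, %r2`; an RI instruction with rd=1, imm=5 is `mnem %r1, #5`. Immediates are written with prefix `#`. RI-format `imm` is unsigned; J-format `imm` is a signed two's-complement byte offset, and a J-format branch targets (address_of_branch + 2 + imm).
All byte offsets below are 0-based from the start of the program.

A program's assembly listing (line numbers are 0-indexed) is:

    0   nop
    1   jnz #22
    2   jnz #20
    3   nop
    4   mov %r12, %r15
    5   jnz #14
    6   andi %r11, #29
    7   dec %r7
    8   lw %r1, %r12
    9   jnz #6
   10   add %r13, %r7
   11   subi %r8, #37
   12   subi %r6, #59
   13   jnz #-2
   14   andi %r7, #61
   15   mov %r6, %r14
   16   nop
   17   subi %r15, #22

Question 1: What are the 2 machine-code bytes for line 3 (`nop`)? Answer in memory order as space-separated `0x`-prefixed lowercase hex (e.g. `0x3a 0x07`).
0x00 0xa0

L3: nop op=0x28:6|pad=0:10 ⇒ 0xa000 ⇒ little 00 a0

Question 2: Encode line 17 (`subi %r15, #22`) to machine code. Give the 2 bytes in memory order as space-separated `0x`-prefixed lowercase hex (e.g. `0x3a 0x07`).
0xd6 0x6f

line 17 (subi): pack op=0x1b:6|rd=15:4|imm=22:6 = 0x6fd6; little→ d6 6f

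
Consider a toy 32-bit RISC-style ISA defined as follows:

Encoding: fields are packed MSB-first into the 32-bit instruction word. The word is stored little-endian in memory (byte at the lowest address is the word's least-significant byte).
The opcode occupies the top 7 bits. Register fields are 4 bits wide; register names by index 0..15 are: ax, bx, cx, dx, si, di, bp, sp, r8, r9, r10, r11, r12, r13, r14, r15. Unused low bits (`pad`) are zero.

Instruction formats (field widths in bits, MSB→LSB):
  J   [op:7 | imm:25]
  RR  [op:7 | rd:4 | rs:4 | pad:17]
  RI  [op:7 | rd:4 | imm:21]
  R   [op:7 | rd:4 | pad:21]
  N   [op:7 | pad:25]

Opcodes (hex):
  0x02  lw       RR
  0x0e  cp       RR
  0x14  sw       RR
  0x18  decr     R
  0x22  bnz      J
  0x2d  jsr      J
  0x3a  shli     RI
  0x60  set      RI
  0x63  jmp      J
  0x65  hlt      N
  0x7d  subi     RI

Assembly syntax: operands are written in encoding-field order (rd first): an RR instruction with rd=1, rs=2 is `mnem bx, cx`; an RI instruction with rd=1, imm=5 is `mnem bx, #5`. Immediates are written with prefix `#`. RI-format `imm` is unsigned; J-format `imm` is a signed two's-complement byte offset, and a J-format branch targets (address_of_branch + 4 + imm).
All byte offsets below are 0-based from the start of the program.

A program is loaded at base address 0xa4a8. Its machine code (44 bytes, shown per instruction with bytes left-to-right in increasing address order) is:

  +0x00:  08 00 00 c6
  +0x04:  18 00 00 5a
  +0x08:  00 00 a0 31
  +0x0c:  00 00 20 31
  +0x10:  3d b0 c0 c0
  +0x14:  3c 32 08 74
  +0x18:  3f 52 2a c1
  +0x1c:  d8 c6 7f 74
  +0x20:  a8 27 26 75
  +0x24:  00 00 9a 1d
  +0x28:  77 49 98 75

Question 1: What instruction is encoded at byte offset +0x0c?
off 0x0c: read 00 00 20 31 as little → 0x31200000
  top 7b → 0x18 → decr [R]
  rd@[24:21]=0x9 ⇒ r9

decr r9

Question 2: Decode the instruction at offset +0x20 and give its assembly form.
+0x20: a8 27 26 75 ⇒ word 0x752627a8 (little)
  opcode bits[31:25]=0x3a: shli/RI
  rd: (w>>21)&0xf=0x9 → r9
  imm: (w>>0)&0x1fffff=0x627a8 → #403368

shli r9, #403368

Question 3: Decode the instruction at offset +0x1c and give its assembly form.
@+1c  little-endian(d8 c6 7f 74) = 0x747fc6d8
  top 7b → 0x3a → shli [RI]
  rd@[24:21]=0x3 ⇒ dx
  imm@[20:0]=0x1fc6d8 ⇒ #2082520

shli dx, #2082520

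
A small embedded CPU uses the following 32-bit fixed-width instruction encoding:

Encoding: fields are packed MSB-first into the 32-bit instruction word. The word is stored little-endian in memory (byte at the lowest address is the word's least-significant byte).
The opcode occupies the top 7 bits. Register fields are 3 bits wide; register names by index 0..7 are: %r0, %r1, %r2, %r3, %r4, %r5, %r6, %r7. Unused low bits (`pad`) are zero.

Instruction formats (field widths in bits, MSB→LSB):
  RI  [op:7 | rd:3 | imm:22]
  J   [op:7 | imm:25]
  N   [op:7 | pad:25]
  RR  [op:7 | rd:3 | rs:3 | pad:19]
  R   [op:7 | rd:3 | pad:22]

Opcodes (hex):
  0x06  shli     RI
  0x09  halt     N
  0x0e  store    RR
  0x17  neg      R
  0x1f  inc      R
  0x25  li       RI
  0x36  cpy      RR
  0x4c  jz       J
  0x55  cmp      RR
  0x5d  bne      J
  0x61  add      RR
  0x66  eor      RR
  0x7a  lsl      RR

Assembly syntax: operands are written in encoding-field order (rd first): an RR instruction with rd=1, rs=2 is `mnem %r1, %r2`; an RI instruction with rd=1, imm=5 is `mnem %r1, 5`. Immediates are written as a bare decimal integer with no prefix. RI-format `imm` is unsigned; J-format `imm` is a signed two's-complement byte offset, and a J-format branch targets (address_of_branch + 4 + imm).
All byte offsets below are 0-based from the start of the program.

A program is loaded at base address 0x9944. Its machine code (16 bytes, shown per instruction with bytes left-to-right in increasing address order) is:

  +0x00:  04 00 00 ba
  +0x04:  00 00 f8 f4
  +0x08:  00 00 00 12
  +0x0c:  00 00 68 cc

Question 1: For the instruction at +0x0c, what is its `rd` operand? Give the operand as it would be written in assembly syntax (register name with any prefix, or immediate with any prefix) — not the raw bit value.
%r1

[0c] 00 00 68 cc → 0xcc680000
  top 7b → 0x66 → eor [RR]
  [24:22] rd=1 = %r1
  [21:19] rs=5 = %r5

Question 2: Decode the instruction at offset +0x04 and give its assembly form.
lsl %r3, %r7

[04] 00 00 f8 f4 → 0xf4f80000
  top 7b → 0x7a → lsl [RR]
  rd@[24:22]=0x3 ⇒ %r3
  rs@[21:19]=0x7 ⇒ %r7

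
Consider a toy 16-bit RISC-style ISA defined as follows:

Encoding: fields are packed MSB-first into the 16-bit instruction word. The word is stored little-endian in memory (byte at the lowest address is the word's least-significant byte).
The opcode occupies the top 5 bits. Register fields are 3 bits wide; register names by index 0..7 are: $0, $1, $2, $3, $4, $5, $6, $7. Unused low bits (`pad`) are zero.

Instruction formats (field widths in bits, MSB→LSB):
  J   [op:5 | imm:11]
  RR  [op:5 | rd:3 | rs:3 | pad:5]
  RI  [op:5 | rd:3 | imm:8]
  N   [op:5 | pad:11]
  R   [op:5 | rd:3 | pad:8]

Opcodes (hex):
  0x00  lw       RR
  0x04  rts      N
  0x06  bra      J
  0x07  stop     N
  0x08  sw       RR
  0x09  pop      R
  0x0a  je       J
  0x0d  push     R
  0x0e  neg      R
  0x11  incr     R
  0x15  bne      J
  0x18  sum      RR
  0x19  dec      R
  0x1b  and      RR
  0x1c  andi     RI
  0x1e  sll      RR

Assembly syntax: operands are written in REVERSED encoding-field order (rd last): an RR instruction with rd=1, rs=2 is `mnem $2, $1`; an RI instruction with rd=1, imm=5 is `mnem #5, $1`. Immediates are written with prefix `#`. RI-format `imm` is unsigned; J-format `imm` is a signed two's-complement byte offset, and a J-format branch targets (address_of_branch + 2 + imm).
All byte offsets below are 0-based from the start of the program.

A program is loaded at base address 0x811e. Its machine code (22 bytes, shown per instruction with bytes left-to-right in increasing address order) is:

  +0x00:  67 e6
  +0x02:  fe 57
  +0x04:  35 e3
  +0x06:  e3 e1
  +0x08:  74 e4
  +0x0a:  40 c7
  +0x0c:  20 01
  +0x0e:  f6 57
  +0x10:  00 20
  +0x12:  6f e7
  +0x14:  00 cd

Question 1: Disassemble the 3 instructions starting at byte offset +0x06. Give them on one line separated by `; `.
andi #227, $1; andi #116, $4; sum $2, $7

+0x06: e3 e1 ⇒ word 0xe1e3 (little)
  op=0xe1e3>>11=0x1c ⇒ andi (RI)
  rd: (w>>8)&0x7=0x1 → $1
  imm: (w>>0)&0xff=0xe3 → #227
+0x08: 74 e4 ⇒ word 0xe474 (little)
  op=0xe474>>11=0x1c ⇒ andi (RI)
  rd: (w>>8)&0x7=0x4 → $4
  imm: (w>>0)&0xff=0x74 → #116
+0x0a: 40 c7 ⇒ word 0xc740 (little)
  op=0xc740>>11=0x18 ⇒ sum (RR)
  rd: (w>>8)&0x7=0x7 → $7
  rs: (w>>5)&0x7=0x2 → $2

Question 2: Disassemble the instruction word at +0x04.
@+04  little-endian(35 e3) = 0xe335
  op=0xe335>>11=0x1c ⇒ andi (RI)
  rd: (w>>8)&0x7=0x3 → $3
  imm: (w>>0)&0xff=0x35 → #53

andi #53, $3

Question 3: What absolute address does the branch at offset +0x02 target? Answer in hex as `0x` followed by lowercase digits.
+0x02: fe 57 ⇒ word 0x57fe (little)
  top 5b → 0xa → je [J]
  imm@[10:0]=0x7fe (s11→-2) ⇒ #-2
  target = base 0x811e + off 0x02 + 2 + imm -2 = 0x8120

0x8120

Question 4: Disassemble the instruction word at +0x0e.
+0x0e: f6 57 ⇒ word 0x57f6 (little)
  opcode bits[15:11]=0xa: je/J
  imm@[10:0]=0x7f6 (s11→-10) ⇒ #-10

je #-10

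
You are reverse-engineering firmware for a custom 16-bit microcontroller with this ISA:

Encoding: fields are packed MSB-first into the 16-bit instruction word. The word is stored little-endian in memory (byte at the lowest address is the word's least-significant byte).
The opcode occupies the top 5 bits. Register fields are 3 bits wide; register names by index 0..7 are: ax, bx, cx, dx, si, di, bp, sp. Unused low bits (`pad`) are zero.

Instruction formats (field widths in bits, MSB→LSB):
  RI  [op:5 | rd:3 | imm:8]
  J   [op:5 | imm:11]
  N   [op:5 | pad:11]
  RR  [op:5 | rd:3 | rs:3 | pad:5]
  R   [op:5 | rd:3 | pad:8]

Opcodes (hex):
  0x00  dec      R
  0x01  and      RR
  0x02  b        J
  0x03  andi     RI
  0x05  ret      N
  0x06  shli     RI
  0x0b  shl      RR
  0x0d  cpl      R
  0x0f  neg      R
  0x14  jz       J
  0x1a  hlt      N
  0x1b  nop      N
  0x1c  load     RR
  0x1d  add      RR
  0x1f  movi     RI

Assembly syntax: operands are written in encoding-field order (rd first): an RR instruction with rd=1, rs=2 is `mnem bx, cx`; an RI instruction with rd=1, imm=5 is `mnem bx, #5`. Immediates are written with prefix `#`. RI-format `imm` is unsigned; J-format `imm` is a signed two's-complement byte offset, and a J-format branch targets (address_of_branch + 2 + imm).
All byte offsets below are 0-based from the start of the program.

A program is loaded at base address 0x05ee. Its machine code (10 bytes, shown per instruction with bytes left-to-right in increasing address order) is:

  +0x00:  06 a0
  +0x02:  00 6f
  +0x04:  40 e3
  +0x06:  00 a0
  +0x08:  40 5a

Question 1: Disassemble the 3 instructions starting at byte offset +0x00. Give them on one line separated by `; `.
jz #6; cpl sp; load dx, cx

[00] 06 a0 → 0xa006
  top 5b → 0x14 → jz [J]
  imm: (w>>0)&0x7ff=0x6 → #6
[02] 00 6f → 0x6f00
  top 5b → 0xd → cpl [R]
  rd: (w>>8)&0x7=0x7 → sp
[04] 40 e3 → 0xe340
  top 5b → 0x1c → load [RR]
  rd: (w>>8)&0x7=0x3 → dx
  rs: (w>>5)&0x7=0x2 → cx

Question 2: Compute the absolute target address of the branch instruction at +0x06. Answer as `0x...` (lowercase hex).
off 0x06: read 00 a0 as little → 0xa000
  opcode bits[15:11]=0x14: jz/J
  imm: (w>>0)&0x7ff=0x0 → #0
  target = base 0x05ee + off 0x06 + 2 + imm 0 = 0x05f6

0x05f6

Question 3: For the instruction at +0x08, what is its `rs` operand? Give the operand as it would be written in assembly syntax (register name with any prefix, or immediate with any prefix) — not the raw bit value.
off 0x08: read 40 5a as little → 0x5a40
  opcode bits[15:11]=0xb: shl/RR
  rd: (w>>8)&0x7=0x2 → cx
  rs: (w>>5)&0x7=0x2 → cx

cx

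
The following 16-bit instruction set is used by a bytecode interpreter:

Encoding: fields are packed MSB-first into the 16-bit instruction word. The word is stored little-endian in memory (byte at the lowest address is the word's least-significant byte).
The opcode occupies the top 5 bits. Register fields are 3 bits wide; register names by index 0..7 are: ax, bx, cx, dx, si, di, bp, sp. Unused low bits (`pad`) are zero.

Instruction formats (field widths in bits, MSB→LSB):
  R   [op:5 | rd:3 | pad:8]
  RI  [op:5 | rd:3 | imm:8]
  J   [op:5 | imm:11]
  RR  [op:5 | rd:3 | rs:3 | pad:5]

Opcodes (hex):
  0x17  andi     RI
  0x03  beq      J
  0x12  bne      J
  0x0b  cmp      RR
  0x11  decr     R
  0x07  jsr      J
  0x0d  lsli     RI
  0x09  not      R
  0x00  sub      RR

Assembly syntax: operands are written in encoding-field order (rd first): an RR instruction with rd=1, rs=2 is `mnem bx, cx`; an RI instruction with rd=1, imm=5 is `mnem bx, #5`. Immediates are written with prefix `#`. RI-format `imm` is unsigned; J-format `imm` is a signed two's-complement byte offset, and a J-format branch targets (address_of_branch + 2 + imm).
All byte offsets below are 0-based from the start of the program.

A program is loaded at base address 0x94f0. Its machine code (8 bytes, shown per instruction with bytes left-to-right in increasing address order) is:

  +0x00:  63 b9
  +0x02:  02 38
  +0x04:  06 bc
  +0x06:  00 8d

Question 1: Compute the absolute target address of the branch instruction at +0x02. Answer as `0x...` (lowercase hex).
0x94f6

@+02  little-endian(02 38) = 0x3802
  op=0x3802>>11=0x7 ⇒ jsr (J)
  imm@[10:0]=0x2 ⇒ #2
  target = base 0x94f0 + off 0x02 + 2 + imm 2 = 0x94f6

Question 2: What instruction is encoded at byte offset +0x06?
decr di

+0x06: 00 8d ⇒ word 0x8d00 (little)
  op=0x8d00>>11=0x11 ⇒ decr (R)
  rd: (w>>8)&0x7=0x5 → di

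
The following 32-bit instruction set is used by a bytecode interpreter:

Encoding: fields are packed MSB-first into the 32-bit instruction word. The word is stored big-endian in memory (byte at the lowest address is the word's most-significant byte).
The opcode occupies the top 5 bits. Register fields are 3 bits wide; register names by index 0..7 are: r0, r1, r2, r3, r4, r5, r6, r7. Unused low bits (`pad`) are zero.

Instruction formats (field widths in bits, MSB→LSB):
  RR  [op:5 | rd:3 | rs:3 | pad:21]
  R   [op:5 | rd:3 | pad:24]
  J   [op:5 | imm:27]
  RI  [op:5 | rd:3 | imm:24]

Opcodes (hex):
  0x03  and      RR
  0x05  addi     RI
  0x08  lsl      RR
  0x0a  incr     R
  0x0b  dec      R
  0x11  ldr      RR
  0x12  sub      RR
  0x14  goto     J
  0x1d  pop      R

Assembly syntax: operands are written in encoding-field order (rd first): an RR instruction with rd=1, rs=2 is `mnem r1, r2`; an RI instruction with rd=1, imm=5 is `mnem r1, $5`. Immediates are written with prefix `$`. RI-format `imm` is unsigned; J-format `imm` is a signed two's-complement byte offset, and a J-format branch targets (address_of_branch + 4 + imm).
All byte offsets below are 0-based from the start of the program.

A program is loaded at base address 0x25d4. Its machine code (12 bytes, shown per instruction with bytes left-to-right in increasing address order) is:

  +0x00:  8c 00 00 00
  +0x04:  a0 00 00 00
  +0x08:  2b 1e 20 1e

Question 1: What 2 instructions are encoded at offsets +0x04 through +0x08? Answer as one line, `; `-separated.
[04] a0 00 00 00 → 0xa0000000
  op=0xa0000000>>27=0x14 ⇒ goto (J)
  imm: (w>>0)&0x7ffffff=0x0 → $0
[08] 2b 1e 20 1e → 0x2b1e201e
  op=0x2b1e201e>>27=0x5 ⇒ addi (RI)
  rd: (w>>24)&0x7=0x3 → r3
  imm: (w>>0)&0xffffff=0x1e201e → $1974302

goto $0; addi r3, $1974302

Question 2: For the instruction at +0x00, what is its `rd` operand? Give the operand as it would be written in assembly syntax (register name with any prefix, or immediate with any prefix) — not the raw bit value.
+0x00: 8c 00 00 00 ⇒ word 0x8c000000 (big)
  top 5b → 0x11 → ldr [RR]
  [26:24] rd=4 = r4
  [23:21] rs=0 = r0

r4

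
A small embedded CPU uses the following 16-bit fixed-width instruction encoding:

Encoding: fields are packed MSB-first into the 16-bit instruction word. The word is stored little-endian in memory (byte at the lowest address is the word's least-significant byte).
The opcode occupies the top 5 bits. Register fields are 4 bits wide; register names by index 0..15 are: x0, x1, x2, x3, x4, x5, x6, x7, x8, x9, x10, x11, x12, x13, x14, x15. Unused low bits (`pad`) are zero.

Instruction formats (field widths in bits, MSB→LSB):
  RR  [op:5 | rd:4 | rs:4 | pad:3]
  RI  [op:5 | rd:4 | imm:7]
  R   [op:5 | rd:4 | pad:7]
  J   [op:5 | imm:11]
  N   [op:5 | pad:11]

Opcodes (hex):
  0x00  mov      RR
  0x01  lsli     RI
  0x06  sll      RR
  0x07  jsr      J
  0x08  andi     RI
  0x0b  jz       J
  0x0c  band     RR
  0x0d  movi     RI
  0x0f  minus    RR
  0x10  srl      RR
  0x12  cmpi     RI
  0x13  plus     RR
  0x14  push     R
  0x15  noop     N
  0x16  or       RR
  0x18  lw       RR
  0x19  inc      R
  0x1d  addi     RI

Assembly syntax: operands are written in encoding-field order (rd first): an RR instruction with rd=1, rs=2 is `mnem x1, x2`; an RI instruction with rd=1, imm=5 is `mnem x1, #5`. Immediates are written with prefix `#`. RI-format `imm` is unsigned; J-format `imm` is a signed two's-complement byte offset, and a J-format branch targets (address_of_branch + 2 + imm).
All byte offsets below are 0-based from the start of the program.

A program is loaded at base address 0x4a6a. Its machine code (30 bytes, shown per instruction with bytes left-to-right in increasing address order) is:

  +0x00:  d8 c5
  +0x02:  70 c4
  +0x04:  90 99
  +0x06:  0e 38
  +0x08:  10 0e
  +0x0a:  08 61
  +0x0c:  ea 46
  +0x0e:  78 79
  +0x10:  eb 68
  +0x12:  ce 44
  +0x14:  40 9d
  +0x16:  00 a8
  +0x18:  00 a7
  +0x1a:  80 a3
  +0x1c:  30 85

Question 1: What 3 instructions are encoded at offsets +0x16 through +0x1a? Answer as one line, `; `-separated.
noop; push x14; push x7

off 0x16: read 00 a8 as little → 0xa800
  top 5b → 0x15 → noop [N]
off 0x18: read 00 a7 as little → 0xa700
  top 5b → 0x14 → push [R]
  rd@[10:7]=0xe ⇒ x14
off 0x1a: read 80 a3 as little → 0xa380
  top 5b → 0x14 → push [R]
  rd@[10:7]=0x7 ⇒ x7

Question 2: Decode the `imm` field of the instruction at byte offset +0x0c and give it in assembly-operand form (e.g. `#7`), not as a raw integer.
[0c] ea 46 → 0x46ea
  opcode bits[15:11]=0x8: andi/RI
  [10:7] rd=13 = x13
  [6:0] imm=106 = #106

#106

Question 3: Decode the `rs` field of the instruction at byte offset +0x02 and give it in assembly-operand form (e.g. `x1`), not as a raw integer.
x14

off 0x02: read 70 c4 as little → 0xc470
  top 5b → 0x18 → lw [RR]
  [10:7] rd=8 = x8
  [6:3] rs=14 = x14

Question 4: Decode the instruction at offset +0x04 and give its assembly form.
[04] 90 99 → 0x9990
  opcode bits[15:11]=0x13: plus/RR
  [10:7] rd=3 = x3
  [6:3] rs=2 = x2

plus x3, x2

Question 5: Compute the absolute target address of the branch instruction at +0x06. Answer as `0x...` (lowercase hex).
@+06  little-endian(0e 38) = 0x380e
  op=0x380e>>11=0x7 ⇒ jsr (J)
  imm: (w>>0)&0x7ff=0xe → #14
  target = base 0x4a6a + off 0x06 + 2 + imm 14 = 0x4a80

0x4a80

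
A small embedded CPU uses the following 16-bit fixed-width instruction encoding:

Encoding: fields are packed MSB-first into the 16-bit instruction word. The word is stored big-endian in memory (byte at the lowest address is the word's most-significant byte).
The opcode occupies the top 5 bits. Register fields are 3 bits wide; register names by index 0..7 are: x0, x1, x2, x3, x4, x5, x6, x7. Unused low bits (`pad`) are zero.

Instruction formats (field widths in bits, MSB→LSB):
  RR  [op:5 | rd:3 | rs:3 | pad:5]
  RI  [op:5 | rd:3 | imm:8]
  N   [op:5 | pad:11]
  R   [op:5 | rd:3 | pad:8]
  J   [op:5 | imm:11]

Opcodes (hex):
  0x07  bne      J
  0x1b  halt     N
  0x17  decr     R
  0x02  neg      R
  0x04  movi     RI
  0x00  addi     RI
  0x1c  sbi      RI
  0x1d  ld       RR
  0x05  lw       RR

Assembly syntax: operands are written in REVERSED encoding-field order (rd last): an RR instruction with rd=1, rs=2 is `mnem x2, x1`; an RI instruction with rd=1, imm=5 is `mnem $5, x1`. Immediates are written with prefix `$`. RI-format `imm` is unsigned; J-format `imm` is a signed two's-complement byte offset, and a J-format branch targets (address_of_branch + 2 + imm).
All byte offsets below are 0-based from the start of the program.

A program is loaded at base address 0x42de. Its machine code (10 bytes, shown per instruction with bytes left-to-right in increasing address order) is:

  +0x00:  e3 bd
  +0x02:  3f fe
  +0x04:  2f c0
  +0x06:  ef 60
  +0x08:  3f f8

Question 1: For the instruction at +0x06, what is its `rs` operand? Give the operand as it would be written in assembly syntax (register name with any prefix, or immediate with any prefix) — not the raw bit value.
@+06  big-endian(ef 60) = 0xef60
  op=0xef60>>11=0x1d ⇒ ld (RR)
  [10:8] rd=7 = x7
  [7:5] rs=3 = x3

x3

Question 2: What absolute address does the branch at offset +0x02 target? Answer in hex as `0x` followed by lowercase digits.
[02] 3f fe → 0x3ffe
  opcode bits[15:11]=0x7: bne/J
  imm: (w>>0)&0x7ff=0x7fe (s11→-2) → $-2
  target = base 0x42de + off 0x02 + 2 + imm -2 = 0x42e0

0x42e0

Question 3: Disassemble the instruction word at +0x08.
bne $-8

@+08  big-endian(3f f8) = 0x3ff8
  top 5b → 0x7 → bne [J]
  imm@[10:0]=0x7f8 (s11→-8) ⇒ $-8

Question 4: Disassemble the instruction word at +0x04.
lw x6, x7

+0x04: 2f c0 ⇒ word 0x2fc0 (big)
  top 5b → 0x5 → lw [RR]
  [10:8] rd=7 = x7
  [7:5] rs=6 = x6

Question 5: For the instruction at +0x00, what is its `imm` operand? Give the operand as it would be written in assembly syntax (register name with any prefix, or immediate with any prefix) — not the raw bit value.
$189

+0x00: e3 bd ⇒ word 0xe3bd (big)
  opcode bits[15:11]=0x1c: sbi/RI
  rd@[10:8]=0x3 ⇒ x3
  imm@[7:0]=0xbd ⇒ $189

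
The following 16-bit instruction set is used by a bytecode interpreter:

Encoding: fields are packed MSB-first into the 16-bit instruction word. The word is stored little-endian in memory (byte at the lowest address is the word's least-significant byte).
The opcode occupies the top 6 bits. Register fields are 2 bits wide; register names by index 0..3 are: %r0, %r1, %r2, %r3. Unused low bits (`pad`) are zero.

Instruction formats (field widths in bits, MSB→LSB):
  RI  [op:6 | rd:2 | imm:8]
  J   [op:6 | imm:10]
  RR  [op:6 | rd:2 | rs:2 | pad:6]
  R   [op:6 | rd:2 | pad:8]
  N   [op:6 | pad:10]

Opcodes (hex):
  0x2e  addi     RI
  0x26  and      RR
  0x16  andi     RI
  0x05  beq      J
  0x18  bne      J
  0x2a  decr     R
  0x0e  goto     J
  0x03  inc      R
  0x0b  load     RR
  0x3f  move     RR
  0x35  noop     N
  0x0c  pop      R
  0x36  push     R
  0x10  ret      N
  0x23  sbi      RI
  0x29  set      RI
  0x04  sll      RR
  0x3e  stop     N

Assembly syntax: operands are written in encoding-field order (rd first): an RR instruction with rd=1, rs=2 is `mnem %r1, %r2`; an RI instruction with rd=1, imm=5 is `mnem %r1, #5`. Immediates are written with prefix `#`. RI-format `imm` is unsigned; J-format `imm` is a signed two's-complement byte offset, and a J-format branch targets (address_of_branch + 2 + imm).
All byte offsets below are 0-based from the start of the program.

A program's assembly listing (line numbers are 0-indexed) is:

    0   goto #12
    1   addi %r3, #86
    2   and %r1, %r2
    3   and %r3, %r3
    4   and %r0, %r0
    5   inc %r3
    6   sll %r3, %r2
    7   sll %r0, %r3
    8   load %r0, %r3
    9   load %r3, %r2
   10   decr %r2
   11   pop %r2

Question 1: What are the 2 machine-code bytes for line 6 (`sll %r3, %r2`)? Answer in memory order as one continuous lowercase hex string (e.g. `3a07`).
6. sll fields op=0x4:6|rd=3:2|rs=2:2|pad=0:6 → word 1380h → 80 13

8013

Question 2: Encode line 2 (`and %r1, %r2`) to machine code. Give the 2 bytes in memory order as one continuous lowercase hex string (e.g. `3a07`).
2. and fields op=0x26:6|rd=1:2|rs=2:2|pad=0:6 → word 9980h → 80 99

8099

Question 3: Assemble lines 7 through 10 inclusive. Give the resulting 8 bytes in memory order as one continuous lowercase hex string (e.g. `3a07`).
7. sll fields op=0x4:6|rd=0:2|rs=3:2|pad=0:6 → word 10c0h → c0 10
8. load fields op=0xb:6|rd=0:2|rs=3:2|pad=0:6 → word 2cc0h → c0 2c
9. load fields op=0xb:6|rd=3:2|rs=2:2|pad=0:6 → word 2f80h → 80 2f
10. decr fields op=0x2a:6|rd=2:2|pad=0:8 → word aa00h → 00 aa

c010c02c802f00aa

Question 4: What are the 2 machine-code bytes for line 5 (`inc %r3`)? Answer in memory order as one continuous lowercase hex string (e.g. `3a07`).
000f

5. inc fields op=0x3:6|rd=3:2|pad=0:8 → word 0f00h → 00 0f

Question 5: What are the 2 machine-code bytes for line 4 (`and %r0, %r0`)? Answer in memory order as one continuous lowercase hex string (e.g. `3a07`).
0098

L4: and op=0x26:6|rd=0:2|rs=0:2|pad=0:6 ⇒ 0x9800 ⇒ little 00 98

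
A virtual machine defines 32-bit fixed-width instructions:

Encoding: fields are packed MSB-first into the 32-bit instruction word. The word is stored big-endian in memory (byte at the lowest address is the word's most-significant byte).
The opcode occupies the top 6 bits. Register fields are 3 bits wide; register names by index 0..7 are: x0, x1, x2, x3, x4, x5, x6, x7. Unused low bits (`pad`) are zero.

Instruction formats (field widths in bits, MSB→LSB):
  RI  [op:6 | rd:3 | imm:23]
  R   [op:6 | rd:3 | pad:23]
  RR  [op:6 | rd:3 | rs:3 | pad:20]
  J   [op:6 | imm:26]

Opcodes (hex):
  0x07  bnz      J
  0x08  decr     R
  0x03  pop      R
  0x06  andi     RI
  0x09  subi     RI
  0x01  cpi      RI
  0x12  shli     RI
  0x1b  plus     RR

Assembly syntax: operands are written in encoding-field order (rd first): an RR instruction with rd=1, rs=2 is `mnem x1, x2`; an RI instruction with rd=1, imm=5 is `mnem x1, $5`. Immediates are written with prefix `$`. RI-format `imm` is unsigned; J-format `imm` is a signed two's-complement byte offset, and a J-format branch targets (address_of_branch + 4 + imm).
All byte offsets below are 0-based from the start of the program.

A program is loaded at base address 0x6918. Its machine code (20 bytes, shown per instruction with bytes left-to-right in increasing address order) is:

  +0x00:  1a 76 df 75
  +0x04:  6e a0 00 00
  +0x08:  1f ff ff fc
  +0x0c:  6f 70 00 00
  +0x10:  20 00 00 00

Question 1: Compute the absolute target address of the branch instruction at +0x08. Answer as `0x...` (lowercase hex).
@+08  big-endian(1f ff ff fc) = 0x1ffffffc
  opcode bits[31:26]=0x7: bnz/J
  imm: (w>>0)&0x3ffffff=0x3fffffc (s26→-4) → $-4
  target = base 0x6918 + off 0x08 + 4 + imm -4 = 0x6920

0x6920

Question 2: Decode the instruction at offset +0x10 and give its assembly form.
decr x0

off 0x10: read 20 00 00 00 as big → 0x20000000
  op=0x20000000>>26=0x8 ⇒ decr (R)
  rd@[25:23]=0x0 ⇒ x0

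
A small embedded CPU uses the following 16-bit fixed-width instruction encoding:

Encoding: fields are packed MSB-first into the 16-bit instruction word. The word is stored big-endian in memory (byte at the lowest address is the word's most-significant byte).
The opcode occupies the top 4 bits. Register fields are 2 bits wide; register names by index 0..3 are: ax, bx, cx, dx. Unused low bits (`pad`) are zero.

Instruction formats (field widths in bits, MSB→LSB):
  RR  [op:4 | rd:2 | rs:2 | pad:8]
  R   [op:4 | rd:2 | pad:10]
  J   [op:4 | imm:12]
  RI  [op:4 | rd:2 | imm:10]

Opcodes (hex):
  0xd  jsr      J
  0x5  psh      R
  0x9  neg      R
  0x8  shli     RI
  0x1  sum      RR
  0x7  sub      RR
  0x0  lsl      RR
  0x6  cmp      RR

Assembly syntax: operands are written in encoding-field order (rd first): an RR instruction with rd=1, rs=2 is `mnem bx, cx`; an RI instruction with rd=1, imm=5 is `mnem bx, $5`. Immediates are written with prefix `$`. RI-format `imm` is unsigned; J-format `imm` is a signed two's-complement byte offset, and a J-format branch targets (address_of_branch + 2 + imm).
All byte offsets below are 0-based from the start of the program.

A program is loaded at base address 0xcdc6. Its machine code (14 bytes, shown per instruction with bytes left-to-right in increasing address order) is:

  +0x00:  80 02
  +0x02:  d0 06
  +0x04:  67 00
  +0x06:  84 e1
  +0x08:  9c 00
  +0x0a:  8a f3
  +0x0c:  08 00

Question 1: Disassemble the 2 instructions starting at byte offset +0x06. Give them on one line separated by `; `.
shli bx, $225; neg dx

[06] 84 e1 → 0x84e1
  top 4b → 0x8 → shli [RI]
  rd@[11:10]=0x1 ⇒ bx
  imm@[9:0]=0xe1 ⇒ $225
[08] 9c 00 → 0x9c00
  top 4b → 0x9 → neg [R]
  rd@[11:10]=0x3 ⇒ dx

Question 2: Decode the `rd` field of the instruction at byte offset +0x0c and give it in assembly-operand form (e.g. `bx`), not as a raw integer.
@+0c  big-endian(08 00) = 0x0800
  opcode bits[15:12]=0x0: lsl/RR
  [11:10] rd=2 = cx
  [9:8] rs=0 = ax

cx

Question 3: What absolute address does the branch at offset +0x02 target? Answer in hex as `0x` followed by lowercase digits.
0xcdd0

off 0x02: read d0 06 as big → 0xd006
  opcode bits[15:12]=0xd: jsr/J
  imm: (w>>0)&0xfff=0x6 → $6
  target = base 0xcdc6 + off 0x02 + 2 + imm 6 = 0xcdd0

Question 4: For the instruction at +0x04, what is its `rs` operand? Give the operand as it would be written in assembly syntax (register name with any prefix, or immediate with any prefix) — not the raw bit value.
dx

[04] 67 00 → 0x6700
  top 4b → 0x6 → cmp [RR]
  rd: (w>>10)&0x3=0x1 → bx
  rs: (w>>8)&0x3=0x3 → dx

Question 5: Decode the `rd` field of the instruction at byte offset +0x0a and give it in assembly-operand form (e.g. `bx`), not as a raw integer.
[0a] 8a f3 → 0x8af3
  top 4b → 0x8 → shli [RI]
  rd@[11:10]=0x2 ⇒ cx
  imm@[9:0]=0x2f3 ⇒ $755

cx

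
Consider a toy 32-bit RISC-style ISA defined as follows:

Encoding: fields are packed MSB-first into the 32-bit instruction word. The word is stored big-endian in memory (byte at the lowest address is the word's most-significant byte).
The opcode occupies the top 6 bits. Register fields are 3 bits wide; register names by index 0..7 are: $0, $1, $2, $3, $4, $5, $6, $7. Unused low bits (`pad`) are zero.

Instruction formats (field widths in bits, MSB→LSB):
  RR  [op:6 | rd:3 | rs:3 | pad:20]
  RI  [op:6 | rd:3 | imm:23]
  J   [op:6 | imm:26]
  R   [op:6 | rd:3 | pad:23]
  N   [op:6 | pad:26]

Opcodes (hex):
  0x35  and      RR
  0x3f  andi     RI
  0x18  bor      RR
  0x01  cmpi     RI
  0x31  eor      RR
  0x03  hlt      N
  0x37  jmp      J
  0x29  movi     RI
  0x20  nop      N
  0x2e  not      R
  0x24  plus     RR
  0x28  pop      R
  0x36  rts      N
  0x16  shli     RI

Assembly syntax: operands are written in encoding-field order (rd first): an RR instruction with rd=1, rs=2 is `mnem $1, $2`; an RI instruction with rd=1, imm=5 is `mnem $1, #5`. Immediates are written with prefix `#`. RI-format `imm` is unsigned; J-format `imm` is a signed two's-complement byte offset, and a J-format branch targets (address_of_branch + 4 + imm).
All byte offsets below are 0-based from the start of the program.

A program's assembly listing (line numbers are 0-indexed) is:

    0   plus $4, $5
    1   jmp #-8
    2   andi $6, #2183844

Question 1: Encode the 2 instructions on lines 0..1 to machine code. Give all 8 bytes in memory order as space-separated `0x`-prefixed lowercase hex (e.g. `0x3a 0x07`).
0x92 0x50 0x00 0x00 0xdf 0xff 0xff 0xf8

0. plus fields op=0x24:6|rd=4:3|rs=5:3|pad=0:20 → word 92500000h → 92 50 00 00
1. jmp fields op=0x37:6|imm=-8:26 → word dffffff8h → df ff ff f8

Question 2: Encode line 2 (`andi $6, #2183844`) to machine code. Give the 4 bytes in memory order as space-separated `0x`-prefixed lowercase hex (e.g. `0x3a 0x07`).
0xff 0x21 0x52 0xa4

2. andi fields op=0x3f:6|rd=6:3|imm=2183844:23 → word ff2152a4h → ff 21 52 a4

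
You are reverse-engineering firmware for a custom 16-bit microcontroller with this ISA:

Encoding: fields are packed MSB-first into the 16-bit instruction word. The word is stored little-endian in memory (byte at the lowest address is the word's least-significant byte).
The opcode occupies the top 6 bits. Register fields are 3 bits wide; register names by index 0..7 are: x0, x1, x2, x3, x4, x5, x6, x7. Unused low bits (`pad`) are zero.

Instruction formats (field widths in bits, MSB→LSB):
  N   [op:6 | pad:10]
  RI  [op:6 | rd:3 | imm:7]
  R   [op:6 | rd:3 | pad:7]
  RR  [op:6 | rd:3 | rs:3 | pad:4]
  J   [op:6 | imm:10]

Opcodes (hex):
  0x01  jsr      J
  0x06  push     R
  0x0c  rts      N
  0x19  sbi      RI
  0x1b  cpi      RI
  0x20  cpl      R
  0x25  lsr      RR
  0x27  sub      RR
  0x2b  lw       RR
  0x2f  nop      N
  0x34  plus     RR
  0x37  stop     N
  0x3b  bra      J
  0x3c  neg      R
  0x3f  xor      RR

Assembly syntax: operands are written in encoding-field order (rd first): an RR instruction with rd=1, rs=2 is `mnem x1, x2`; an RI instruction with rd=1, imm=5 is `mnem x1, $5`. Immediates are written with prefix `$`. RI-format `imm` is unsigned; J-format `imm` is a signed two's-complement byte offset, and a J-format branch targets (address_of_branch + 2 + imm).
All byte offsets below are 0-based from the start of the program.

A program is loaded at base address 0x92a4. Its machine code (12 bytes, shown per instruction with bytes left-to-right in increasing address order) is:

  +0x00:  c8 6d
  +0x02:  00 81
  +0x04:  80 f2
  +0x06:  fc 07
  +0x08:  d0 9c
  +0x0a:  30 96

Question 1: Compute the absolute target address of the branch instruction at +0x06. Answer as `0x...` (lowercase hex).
[06] fc 07 → 0x07fc
  opcode bits[15:10]=0x1: jsr/J
  [9:0] imm=1020 (s10→-4) = $-4
  target = base 0x92a4 + off 0x06 + 2 + imm -4 = 0x92a8

0x92a8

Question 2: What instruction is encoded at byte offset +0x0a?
@+0a  little-endian(30 96) = 0x9630
  top 6b → 0x25 → lsr [RR]
  rd: (w>>7)&0x7=0x4 → x4
  rs: (w>>4)&0x7=0x3 → x3

lsr x4, x3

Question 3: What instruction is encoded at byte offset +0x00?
cpi x3, $72

@+00  little-endian(c8 6d) = 0x6dc8
  top 6b → 0x1b → cpi [RI]
  [9:7] rd=3 = x3
  [6:0] imm=72 = $72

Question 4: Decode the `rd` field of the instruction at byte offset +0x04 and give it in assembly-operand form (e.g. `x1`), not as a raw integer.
x5

+0x04: 80 f2 ⇒ word 0xf280 (little)
  opcode bits[15:10]=0x3c: neg/R
  [9:7] rd=5 = x5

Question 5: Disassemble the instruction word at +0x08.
off 0x08: read d0 9c as little → 0x9cd0
  op=0x9cd0>>10=0x27 ⇒ sub (RR)
  [9:7] rd=1 = x1
  [6:4] rs=5 = x5

sub x1, x5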